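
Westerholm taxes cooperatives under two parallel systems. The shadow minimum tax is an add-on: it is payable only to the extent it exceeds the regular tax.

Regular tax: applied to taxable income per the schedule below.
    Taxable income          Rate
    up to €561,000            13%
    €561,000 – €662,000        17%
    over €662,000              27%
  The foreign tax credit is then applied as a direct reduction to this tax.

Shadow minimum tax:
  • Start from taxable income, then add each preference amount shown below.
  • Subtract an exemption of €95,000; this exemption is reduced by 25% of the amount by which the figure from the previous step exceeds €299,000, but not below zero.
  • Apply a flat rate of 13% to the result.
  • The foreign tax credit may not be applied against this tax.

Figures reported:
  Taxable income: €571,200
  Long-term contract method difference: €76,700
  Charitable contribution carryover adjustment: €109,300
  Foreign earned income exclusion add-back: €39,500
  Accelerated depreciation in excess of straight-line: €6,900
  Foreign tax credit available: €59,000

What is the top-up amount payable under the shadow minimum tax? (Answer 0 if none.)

€88,804

Regular tax:
  €561,000 × 13% = €72,930
  €10,200 × 17% = €1,734
  → €74,664
  Less foreign tax credit €59,000 → €15,664

Shadow minimum tax:
  Adjusted income: €571,200 + €76,700 + €109,300 + €39,500 + €6,900 = €803,600
  Exemption: 25% × (€803,600 − €299,000) = €126,150 ≥ €95,000, so the exemption is fully phased out
  Base: €803,600 − €0 = €803,600
  €803,600 × 13% = €104,468

Excess of shadow minimum tax over regular tax: €104,468 − €15,664 = €88,804.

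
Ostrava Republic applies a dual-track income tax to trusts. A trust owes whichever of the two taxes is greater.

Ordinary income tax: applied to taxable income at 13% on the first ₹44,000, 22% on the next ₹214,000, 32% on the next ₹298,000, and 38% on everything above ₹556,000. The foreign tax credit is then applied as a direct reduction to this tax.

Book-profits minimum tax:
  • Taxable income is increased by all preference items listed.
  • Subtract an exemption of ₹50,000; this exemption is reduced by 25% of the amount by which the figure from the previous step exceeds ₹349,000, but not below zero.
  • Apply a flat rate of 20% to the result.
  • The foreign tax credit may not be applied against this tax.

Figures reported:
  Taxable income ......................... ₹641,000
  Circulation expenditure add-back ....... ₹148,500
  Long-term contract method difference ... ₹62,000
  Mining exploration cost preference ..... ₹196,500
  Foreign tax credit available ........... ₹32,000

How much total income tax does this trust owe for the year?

Ordinary income tax:
  ₹44,000 × 13% = ₹5,720
  ₹214,000 × 22% = ₹47,080
  ₹298,000 × 32% = ₹95,360
  ₹85,000 × 38% = ₹32,300
  → ₹180,460
  Less foreign tax credit ₹32,000 → ₹148,460

Book-profits minimum tax:
  Adjusted income: ₹641,000 + ₹148,500 + ₹62,000 + ₹196,500 = ₹1,048,000
  Exemption: 25% × (₹1,048,000 − ₹349,000) = ₹174,750 ≥ ₹50,000, so the exemption is fully phased out
  Base: ₹1,048,000 − ₹0 = ₹1,048,000
  ₹1,048,000 × 20% = ₹209,600

₹209,600 > ₹148,460, so the book-profits minimum tax is the binding amount.

₹209,600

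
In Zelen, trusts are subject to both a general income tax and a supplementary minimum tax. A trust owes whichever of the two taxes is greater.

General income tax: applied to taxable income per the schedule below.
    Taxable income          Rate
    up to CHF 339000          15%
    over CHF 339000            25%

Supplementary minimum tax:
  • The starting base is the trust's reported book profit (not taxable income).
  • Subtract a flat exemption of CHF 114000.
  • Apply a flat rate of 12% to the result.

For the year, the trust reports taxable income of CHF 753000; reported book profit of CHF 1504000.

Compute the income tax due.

Supplementary minimum tax:
  Base (reported book profit): CHF 1504000
  Less exemption CHF 114000 → base CHF 1390000
  CHF 1390000 × 12% = CHF 166800

General income tax:
  CHF 339000 × 15% = CHF 50850
  CHF 414000 × 25% = CHF 103500
  → CHF 154350

CHF 166800 > CHF 154350, so the supplementary minimum tax is the binding amount.

CHF 166800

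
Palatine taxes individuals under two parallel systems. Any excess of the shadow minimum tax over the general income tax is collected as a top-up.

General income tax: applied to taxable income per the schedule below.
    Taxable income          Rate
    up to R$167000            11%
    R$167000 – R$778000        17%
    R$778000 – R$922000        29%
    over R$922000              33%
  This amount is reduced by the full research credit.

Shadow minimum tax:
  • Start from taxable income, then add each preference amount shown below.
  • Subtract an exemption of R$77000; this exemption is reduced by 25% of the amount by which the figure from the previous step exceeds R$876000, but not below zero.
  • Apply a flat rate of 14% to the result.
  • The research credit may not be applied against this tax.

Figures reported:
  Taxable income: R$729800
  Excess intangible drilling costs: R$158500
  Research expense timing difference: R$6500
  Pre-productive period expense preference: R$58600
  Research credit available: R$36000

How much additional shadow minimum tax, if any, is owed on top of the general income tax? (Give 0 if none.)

R$47359

General income tax:
  R$167000 × 11% = R$18370
  R$562800 × 17% = R$95676
  → R$114046
  Less research credit R$36000 → R$78046

Shadow minimum tax:
  Adjusted income: R$729800 + R$158500 + R$6500 + R$58600 = R$953400
  Exemption: R$77000 − 25% × (R$953400 − R$876000) = R$77000 − R$19350 = R$57650
  Base: R$953400 − R$57650 = R$895750
  R$895750 × 14% = R$125405

Excess of shadow minimum tax over general income tax: R$125405 − R$78046 = R$47359.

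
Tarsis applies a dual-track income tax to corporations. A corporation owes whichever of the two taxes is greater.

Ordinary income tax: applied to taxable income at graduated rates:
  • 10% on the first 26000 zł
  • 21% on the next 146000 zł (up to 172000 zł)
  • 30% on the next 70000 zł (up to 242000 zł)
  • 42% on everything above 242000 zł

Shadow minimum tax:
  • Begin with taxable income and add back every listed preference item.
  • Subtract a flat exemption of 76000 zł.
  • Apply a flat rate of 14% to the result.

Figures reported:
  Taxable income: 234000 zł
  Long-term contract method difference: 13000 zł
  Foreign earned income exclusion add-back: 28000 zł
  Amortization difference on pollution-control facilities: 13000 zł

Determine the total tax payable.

Ordinary income tax:
  26000 zł × 10% = 2600 zł
  146000 zł × 21% = 30660 zł
  62000 zł × 30% = 18600 zł
  → 51860 zł

Shadow minimum tax:
  Adjusted income: 234000 zł + 13000 zł + 28000 zł + 13000 zł = 288000 zł
  Less exemption 76000 zł → base 212000 zł
  212000 zł × 14% = 29680 zł

51860 zł > 29680 zł, so the ordinary income tax governs.

51860 zł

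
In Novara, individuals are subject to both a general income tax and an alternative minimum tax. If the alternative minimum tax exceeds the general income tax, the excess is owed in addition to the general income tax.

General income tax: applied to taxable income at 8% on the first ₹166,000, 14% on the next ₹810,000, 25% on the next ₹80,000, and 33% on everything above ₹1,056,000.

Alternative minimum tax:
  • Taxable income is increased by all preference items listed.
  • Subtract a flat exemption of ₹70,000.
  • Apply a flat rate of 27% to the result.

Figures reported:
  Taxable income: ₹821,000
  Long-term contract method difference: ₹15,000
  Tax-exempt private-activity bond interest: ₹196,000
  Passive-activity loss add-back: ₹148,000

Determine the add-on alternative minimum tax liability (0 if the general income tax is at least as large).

Alternative minimum tax:
  Adjusted income: ₹821,000 + ₹15,000 + ₹196,000 + ₹148,000 = ₹1,180,000
  Less exemption ₹70,000 → base ₹1,110,000
  ₹1,110,000 × 27% = ₹299,700

General income tax:
  ₹166,000 × 8% = ₹13,280
  ₹655,000 × 14% = ₹91,700
  → ₹104,980

Excess of alternative minimum tax over general income tax: ₹299,700 − ₹104,980 = ₹194,720.

₹194,720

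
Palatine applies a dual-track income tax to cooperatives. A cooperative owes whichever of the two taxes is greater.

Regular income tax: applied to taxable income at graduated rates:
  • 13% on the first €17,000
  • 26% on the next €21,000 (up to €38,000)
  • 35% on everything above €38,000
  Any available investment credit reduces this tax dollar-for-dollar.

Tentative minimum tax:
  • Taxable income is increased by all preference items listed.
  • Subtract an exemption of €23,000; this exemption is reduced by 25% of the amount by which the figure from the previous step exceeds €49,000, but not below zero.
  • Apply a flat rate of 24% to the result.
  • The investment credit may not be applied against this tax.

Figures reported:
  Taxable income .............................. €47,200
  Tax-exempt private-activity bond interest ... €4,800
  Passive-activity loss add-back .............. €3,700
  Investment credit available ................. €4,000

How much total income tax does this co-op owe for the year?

Regular income tax:
  €17,000 × 13% = €2,210
  €21,000 × 26% = €5,460
  €9,200 × 35% = €3,220
  → €10,890
  Less investment credit €4,000 → €6,890

Tentative minimum tax:
  Adjusted income: €47,200 + €4,800 + €3,700 = €55,700
  Exemption: €23,000 − 25% × (€55,700 − €49,000) = €23,000 − €1,675 = €21,325
  Base: €55,700 − €21,325 = €34,375
  €34,375 × 24% = €8,250

€8,250 > €6,890, so the tentative minimum tax is the binding amount.

€8,250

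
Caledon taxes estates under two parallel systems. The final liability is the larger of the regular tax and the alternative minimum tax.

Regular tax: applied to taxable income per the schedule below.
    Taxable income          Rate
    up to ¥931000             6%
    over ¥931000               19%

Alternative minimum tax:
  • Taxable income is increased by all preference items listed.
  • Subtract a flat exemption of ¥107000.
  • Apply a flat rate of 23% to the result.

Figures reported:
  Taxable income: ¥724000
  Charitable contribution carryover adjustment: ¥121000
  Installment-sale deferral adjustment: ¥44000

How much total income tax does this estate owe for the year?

Regular tax:
  ¥724000 × 6% = ¥43440

Alternative minimum tax:
  Adjusted income: ¥724000 + ¥121000 + ¥44000 = ¥889000
  Less exemption ¥107000 → base ¥782000
  ¥782000 × 23% = ¥179860

¥179860 > ¥43440, so the alternative minimum tax is the binding amount.

¥179860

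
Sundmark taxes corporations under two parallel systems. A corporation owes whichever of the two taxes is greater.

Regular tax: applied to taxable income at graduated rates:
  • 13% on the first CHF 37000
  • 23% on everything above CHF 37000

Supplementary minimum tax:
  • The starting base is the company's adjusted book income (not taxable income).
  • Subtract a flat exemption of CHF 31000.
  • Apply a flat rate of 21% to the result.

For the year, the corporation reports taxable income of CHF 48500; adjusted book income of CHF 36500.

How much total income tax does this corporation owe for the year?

CHF 7455

Regular tax:
  CHF 37000 × 13% = CHF 4810
  CHF 11500 × 23% = CHF 2645
  → CHF 7455

Supplementary minimum tax:
  Base (adjusted book income): CHF 36500
  Less exemption CHF 31000 → base CHF 5500
  CHF 5500 × 21% = CHF 1155

CHF 7455 > CHF 1155, so the regular tax governs.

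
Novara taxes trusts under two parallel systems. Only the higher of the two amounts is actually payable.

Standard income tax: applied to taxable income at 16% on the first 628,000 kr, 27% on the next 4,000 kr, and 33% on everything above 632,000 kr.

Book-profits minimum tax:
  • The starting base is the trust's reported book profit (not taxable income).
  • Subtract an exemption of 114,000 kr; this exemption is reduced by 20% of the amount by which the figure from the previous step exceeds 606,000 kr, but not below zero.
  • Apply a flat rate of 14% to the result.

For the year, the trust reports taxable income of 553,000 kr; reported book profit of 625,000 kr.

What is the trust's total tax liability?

88,480 kr

Standard income tax:
  553,000 kr × 16% = 88,480 kr

Book-profits minimum tax:
  Base (reported book profit): 625,000 kr
  Exemption: 114,000 kr − 20% × (625,000 kr − 606,000 kr) = 114,000 kr − 3,800 kr = 110,200 kr
  Base: 625,000 kr − 110,200 kr = 514,800 kr
  514,800 kr × 14% = 72,072 kr

88,480 kr > 72,072 kr, so the standard income tax governs.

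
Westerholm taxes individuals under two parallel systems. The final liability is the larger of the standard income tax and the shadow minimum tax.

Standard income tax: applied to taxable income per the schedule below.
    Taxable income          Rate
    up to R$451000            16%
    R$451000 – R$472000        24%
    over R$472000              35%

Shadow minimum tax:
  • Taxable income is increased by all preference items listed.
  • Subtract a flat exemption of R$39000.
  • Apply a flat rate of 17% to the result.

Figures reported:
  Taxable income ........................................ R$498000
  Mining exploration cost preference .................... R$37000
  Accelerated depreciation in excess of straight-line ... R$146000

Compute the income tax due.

Standard income tax:
  R$451000 × 16% = R$72160
  R$21000 × 24% = R$5040
  R$26000 × 35% = R$9100
  → R$86300

Shadow minimum tax:
  Adjusted income: R$498000 + R$37000 + R$146000 = R$681000
  Less exemption R$39000 → base R$642000
  R$642000 × 17% = R$109140

R$109140 > R$86300, so the shadow minimum tax is the binding amount.

R$109140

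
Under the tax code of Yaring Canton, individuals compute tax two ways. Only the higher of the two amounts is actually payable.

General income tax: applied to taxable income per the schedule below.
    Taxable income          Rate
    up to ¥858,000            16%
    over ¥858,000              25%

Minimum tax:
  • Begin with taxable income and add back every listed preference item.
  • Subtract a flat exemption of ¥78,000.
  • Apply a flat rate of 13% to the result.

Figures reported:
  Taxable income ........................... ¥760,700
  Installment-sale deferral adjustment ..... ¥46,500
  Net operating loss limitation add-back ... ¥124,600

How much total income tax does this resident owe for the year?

General income tax:
  ¥760,700 × 16% = ¥121,712

Minimum tax:
  Adjusted income: ¥760,700 + ¥46,500 + ¥124,600 = ¥931,800
  Less exemption ¥78,000 → base ¥853,800
  ¥853,800 × 13% = ¥110,994

¥121,712 > ¥110,994, so the general income tax governs.

¥121,712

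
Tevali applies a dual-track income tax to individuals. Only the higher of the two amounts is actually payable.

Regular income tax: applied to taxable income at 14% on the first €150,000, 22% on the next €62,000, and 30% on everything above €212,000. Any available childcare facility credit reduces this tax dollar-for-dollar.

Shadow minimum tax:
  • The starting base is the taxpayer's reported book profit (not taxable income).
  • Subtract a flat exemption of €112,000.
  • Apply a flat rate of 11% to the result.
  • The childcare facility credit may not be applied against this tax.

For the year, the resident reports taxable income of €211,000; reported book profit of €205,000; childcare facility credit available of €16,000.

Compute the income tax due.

€18,420

Shadow minimum tax:
  Base (reported book profit): €205,000
  Less exemption €112,000 → base €93,000
  €93,000 × 11% = €10,230

Regular income tax:
  €150,000 × 14% = €21,000
  €61,000 × 22% = €13,420
  → €34,420
  Less childcare facility credit €16,000 → €18,420

€18,420 > €10,230, so the regular income tax governs.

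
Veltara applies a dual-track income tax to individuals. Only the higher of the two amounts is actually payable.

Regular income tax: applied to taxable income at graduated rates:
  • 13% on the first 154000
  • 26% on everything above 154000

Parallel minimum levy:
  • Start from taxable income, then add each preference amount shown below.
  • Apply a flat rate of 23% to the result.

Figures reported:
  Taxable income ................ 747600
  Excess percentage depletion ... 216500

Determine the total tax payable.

Parallel minimum levy:
  Adjusted income: 747600 + 216500 = 964100
  964100 × 23% = 221743

Regular income tax:
  154000 × 13% = 20020
  593600 × 26% = 154336
  → 174356

221743 > 174356, so the parallel minimum levy is the binding amount.

221743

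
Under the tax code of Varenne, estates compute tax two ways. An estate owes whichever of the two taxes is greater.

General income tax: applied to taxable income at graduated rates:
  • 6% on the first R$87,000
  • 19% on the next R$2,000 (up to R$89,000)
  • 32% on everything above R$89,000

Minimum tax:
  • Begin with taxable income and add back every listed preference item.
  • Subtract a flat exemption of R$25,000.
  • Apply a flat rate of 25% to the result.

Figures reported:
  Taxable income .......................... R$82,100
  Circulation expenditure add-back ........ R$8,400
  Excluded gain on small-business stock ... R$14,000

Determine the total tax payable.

R$19,875

General income tax:
  R$82,100 × 6% = R$4,926

Minimum tax:
  Adjusted income: R$82,100 + R$8,400 + R$14,000 = R$104,500
  Less exemption R$25,000 → base R$79,500
  R$79,500 × 25% = R$19,875

R$19,875 > R$4,926, so the minimum tax is the binding amount.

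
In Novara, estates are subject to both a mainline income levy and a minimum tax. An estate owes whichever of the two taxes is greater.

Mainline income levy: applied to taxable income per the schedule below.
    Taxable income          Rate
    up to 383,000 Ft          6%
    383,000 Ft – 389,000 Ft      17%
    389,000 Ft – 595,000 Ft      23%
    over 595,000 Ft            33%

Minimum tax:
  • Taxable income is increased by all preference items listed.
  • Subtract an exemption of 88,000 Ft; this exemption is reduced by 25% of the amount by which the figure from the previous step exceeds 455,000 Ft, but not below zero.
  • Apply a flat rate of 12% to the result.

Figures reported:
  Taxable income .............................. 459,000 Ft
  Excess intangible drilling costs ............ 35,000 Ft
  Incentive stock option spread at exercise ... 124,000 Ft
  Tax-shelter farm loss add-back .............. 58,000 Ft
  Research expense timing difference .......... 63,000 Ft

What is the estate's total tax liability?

86,640 Ft

Mainline income levy:
  383,000 Ft × 6% = 22,980 Ft
  6,000 Ft × 17% = 1,020 Ft
  70,000 Ft × 23% = 16,100 Ft
  → 40,100 Ft

Minimum tax:
  Adjusted income: 459,000 Ft + 35,000 Ft + 124,000 Ft + 58,000 Ft + 63,000 Ft = 739,000 Ft
  Exemption: 88,000 Ft − 25% × (739,000 Ft − 455,000 Ft) = 88,000 Ft − 71,000 Ft = 17,000 Ft
  Base: 739,000 Ft − 17,000 Ft = 722,000 Ft
  722,000 Ft × 12% = 86,640 Ft

86,640 Ft > 40,100 Ft, so the minimum tax is the binding amount.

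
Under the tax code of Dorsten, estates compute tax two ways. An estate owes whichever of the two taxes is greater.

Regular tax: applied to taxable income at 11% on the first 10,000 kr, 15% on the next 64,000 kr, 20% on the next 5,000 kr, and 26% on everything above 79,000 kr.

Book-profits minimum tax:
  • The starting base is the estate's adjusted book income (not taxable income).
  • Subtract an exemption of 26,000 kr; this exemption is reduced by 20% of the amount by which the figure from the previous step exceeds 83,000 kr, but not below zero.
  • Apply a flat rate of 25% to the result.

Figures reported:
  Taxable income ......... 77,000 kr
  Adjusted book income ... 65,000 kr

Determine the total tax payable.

Book-profits minimum tax:
  Base (adjusted book income): 65,000 kr
  Exemption: 65,000 kr ≤ 83,000 kr, so full 26,000 kr applies
  Base: 65,000 kr − 26,000 kr = 39,000 kr
  39,000 kr × 25% = 9,750 kr

Regular tax:
  10,000 kr × 11% = 1,100 kr
  64,000 kr × 15% = 9,600 kr
  3,000 kr × 20% = 600 kr
  → 11,300 kr

11,300 kr > 9,750 kr, so the regular tax governs.

11,300 kr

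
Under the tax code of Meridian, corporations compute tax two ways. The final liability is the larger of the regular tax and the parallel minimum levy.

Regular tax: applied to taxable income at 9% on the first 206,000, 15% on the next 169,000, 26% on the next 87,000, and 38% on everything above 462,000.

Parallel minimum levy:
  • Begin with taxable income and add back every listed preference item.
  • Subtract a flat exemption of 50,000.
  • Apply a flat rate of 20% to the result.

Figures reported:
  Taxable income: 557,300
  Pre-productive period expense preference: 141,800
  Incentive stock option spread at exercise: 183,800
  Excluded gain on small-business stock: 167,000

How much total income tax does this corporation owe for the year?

199,980

Regular tax:
  206,000 × 9% = 18,540
  169,000 × 15% = 25,350
  87,000 × 26% = 22,620
  95,300 × 38% = 36,214
  → 102,724

Parallel minimum levy:
  Adjusted income: 557,300 + 141,800 + 183,800 + 167,000 = 1,049,900
  Less exemption 50,000 → base 999,900
  999,900 × 20% = 199,980

199,980 > 102,724, so the parallel minimum levy is the binding amount.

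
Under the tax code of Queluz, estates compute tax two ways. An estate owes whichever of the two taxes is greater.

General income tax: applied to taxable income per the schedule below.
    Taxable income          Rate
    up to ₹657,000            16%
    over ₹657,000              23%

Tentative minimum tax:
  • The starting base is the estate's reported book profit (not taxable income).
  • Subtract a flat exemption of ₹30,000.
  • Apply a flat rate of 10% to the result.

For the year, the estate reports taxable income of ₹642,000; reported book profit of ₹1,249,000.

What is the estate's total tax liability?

₹121,900

General income tax:
  ₹642,000 × 16% = ₹102,720

Tentative minimum tax:
  Base (reported book profit): ₹1,249,000
  Less exemption ₹30,000 → base ₹1,219,000
  ₹1,219,000 × 10% = ₹121,900

₹121,900 > ₹102,720, so the tentative minimum tax is the binding amount.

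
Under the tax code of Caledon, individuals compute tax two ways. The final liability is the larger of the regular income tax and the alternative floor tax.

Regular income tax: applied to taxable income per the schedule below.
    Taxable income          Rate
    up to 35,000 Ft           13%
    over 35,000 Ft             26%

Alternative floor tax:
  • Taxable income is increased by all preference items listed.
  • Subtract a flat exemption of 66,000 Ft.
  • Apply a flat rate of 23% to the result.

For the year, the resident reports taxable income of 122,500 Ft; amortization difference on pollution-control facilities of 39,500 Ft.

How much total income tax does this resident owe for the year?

Regular income tax:
  35,000 Ft × 13% = 4,550 Ft
  87,500 Ft × 26% = 22,750 Ft
  → 27,300 Ft

Alternative floor tax:
  Adjusted income: 122,500 Ft + 39,500 Ft = 162,000 Ft
  Less exemption 66,000 Ft → base 96,000 Ft
  96,000 Ft × 23% = 22,080 Ft

27,300 Ft > 22,080 Ft, so the regular income tax governs.

27,300 Ft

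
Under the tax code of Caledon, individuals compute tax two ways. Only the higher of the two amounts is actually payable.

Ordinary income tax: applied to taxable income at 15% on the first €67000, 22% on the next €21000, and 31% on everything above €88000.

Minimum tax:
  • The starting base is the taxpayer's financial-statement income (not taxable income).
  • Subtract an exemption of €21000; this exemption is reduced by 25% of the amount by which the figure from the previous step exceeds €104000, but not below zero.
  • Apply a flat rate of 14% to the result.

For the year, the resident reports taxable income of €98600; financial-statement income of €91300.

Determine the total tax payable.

Ordinary income tax:
  €67000 × 15% = €10050
  €21000 × 22% = €4620
  €10600 × 31% = €3286
  → €17956

Minimum tax:
  Base (financial-statement income): €91300
  Exemption: €91300 ≤ €104000, so full €21000 applies
  Base: €91300 − €21000 = €70300
  €70300 × 14% = €9842

€17956 > €9842, so the ordinary income tax governs.

€17956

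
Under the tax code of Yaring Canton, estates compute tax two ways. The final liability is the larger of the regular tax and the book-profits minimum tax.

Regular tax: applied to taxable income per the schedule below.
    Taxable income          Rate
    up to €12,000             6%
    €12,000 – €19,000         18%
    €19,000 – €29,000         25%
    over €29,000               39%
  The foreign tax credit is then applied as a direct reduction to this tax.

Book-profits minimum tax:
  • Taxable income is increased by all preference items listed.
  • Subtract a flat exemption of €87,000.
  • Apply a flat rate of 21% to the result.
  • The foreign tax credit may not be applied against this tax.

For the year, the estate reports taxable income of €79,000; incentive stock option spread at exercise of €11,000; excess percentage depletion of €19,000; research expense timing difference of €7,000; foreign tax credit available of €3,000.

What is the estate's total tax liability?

€20,980

Regular tax:
  €12,000 × 6% = €720
  €7,000 × 18% = €1,260
  €10,000 × 25% = €2,500
  €50,000 × 39% = €19,500
  → €23,980
  Less foreign tax credit €3,000 → €20,980

Book-profits minimum tax:
  Adjusted income: €79,000 + €11,000 + €19,000 + €7,000 = €116,000
  Less exemption €87,000 → base €29,000
  €29,000 × 21% = €6,090

€20,980 > €6,090, so the regular tax governs.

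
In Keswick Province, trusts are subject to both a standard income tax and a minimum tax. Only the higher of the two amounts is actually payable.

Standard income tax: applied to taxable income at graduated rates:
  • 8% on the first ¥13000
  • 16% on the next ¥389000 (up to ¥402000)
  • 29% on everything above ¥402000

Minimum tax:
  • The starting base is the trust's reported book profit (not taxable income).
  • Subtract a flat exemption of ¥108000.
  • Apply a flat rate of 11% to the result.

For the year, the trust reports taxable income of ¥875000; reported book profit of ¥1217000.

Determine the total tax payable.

¥200450

Minimum tax:
  Base (reported book profit): ¥1217000
  Less exemption ¥108000 → base ¥1109000
  ¥1109000 × 11% = ¥121990

Standard income tax:
  ¥13000 × 8% = ¥1040
  ¥389000 × 16% = ¥62240
  ¥473000 × 29% = ¥137170
  → ¥200450

¥200450 > ¥121990, so the standard income tax governs.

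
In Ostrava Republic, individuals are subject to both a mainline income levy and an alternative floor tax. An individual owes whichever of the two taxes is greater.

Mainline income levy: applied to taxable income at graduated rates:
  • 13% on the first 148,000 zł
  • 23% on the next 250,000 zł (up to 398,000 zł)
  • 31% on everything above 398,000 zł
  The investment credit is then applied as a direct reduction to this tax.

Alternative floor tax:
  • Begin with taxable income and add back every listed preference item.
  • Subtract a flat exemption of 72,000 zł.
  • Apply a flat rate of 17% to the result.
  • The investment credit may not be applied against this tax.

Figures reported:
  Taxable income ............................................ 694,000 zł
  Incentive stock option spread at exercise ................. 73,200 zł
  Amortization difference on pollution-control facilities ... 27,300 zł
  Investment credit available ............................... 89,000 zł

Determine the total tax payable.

122,825 zł

Mainline income levy:
  148,000 zł × 13% = 19,240 zł
  250,000 zł × 23% = 57,500 zł
  296,000 zł × 31% = 91,760 zł
  → 168,500 zł
  Less investment credit 89,000 zł → 79,500 zł

Alternative floor tax:
  Adjusted income: 694,000 zł + 73,200 zł + 27,300 zł = 794,500 zł
  Less exemption 72,000 zł → base 722,500 zł
  722,500 zł × 17% = 122,825 zł

122,825 zł > 79,500 zł, so the alternative floor tax is the binding amount.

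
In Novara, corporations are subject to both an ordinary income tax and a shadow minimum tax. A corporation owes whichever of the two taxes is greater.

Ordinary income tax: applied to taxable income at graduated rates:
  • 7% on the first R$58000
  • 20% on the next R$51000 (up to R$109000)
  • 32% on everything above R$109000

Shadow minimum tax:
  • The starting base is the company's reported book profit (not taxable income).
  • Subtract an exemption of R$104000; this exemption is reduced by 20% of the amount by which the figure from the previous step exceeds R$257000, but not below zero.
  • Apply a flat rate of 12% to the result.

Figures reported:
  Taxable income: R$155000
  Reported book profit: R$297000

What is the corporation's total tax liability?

R$28980

Ordinary income tax:
  R$58000 × 7% = R$4060
  R$51000 × 20% = R$10200
  R$46000 × 32% = R$14720
  → R$28980

Shadow minimum tax:
  Base (reported book profit): R$297000
  Exemption: R$104000 − 20% × (R$297000 − R$257000) = R$104000 − R$8000 = R$96000
  Base: R$297000 − R$96000 = R$201000
  R$201000 × 12% = R$24120

R$28980 > R$24120, so the ordinary income tax governs.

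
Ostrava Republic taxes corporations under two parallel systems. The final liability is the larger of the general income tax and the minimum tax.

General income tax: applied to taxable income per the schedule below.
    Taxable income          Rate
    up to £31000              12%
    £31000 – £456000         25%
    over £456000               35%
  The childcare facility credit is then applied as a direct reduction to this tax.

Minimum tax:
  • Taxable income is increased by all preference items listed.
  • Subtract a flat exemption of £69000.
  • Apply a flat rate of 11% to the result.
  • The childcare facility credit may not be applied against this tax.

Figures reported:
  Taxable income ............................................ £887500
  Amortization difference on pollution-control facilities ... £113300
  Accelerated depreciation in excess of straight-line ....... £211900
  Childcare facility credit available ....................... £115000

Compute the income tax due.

Minimum tax:
  Adjusted income: £887500 + £113300 + £211900 = £1212700
  Less exemption £69000 → base £1143700
  £1143700 × 11% = £125807

General income tax:
  £31000 × 12% = £3720
  £425000 × 25% = £106250
  £431500 × 35% = £151025
  → £260995
  Less childcare facility credit £115000 → £145995

£145995 > £125807, so the general income tax governs.

£145995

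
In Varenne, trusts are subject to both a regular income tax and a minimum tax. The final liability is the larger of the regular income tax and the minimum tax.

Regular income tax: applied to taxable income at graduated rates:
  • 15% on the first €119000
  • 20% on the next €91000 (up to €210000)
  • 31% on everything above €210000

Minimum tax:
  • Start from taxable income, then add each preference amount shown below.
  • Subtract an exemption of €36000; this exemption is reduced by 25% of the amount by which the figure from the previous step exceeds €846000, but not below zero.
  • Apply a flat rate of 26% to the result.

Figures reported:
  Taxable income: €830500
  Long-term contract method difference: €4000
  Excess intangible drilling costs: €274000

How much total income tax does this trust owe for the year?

Regular income tax:
  €119000 × 15% = €17850
  €91000 × 20% = €18200
  €620500 × 31% = €192355
  → €228405

Minimum tax:
  Adjusted income: €830500 + €4000 + €274000 = €1108500
  Exemption: 25% × (€1108500 − €846000) = €65625 ≥ €36000, so the exemption is fully phased out
  Base: €1108500 − €0 = €1108500
  €1108500 × 26% = €288210

€288210 > €228405, so the minimum tax is the binding amount.

€288210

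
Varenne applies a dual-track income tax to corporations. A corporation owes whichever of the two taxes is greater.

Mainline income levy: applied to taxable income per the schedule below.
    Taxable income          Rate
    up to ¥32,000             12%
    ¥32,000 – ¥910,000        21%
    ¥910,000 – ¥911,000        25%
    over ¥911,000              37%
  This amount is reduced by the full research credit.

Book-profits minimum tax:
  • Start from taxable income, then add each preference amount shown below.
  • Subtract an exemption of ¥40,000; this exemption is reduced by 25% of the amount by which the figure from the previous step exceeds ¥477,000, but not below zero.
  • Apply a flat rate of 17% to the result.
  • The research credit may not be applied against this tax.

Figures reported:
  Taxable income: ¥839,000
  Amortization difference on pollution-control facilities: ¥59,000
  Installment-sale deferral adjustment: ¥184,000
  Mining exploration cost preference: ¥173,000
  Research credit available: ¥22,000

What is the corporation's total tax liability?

¥213,350

Book-profits minimum tax:
  Adjusted income: ¥839,000 + ¥59,000 + ¥184,000 + ¥173,000 = ¥1,255,000
  Exemption: 25% × (¥1,255,000 − ¥477,000) = ¥194,500 ≥ ¥40,000, so the exemption is fully phased out
  Base: ¥1,255,000 − ¥0 = ¥1,255,000
  ¥1,255,000 × 17% = ¥213,350

Mainline income levy:
  ¥32,000 × 12% = ¥3,840
  ¥807,000 × 21% = ¥169,470
  → ¥173,310
  Less research credit ¥22,000 → ¥151,310

¥213,350 > ¥151,310, so the book-profits minimum tax is the binding amount.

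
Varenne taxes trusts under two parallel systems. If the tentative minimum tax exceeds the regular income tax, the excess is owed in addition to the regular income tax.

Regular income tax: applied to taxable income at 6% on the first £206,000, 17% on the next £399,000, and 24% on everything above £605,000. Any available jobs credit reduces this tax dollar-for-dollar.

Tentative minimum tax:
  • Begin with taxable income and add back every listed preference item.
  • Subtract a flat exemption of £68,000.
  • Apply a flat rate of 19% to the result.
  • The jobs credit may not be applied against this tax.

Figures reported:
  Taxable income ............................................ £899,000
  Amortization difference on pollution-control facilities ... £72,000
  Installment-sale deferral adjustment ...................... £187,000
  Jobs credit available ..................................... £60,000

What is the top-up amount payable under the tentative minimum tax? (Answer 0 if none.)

Tentative minimum tax:
  Adjusted income: £899,000 + £72,000 + £187,000 = £1,158,000
  Less exemption £68,000 → base £1,090,000
  £1,090,000 × 19% = £207,100

Regular income tax:
  £206,000 × 6% = £12,360
  £399,000 × 17% = £67,830
  £294,000 × 24% = £70,560
  → £150,750
  Less jobs credit £60,000 → £90,750

Excess of tentative minimum tax over regular income tax: £207,100 − £90,750 = £116,350.

£116,350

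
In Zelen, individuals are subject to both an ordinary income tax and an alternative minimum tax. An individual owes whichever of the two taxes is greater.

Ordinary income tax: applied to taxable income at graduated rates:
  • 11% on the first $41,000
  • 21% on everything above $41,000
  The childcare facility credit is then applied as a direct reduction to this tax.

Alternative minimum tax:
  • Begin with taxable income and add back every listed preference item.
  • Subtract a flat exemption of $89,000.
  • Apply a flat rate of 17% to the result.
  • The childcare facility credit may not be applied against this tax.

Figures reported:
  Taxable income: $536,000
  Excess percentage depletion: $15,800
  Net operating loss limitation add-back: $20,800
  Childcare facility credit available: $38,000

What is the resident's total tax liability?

Ordinary income tax:
  $41,000 × 11% = $4,510
  $495,000 × 21% = $103,950
  → $108,460
  Less childcare facility credit $38,000 → $70,460

Alternative minimum tax:
  Adjusted income: $536,000 + $15,800 + $20,800 = $572,600
  Less exemption $89,000 → base $483,600
  $483,600 × 17% = $82,212

$82,212 > $70,460, so the alternative minimum tax is the binding amount.

$82,212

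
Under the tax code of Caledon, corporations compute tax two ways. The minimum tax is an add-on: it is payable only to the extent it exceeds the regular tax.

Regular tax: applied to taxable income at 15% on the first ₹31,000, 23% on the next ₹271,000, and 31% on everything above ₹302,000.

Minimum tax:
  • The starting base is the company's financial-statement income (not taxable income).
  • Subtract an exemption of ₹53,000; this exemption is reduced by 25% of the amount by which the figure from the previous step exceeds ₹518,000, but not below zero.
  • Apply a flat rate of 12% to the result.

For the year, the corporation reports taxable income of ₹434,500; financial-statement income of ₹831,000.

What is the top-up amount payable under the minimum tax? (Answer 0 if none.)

₹0

Regular tax:
  ₹31,000 × 15% = ₹4,650
  ₹271,000 × 23% = ₹62,330
  ₹132,500 × 31% = ₹41,075
  → ₹108,055

Minimum tax:
  Base (financial-statement income): ₹831,000
  Exemption: 25% × (₹831,000 − ₹518,000) = ₹78,250 ≥ ₹53,000, so the exemption is fully phased out
  Base: ₹831,000 − ₹0 = ₹831,000
  ₹831,000 × 12% = ₹99,720

₹99,720 ≤ ₹108,055, so no add-on is due.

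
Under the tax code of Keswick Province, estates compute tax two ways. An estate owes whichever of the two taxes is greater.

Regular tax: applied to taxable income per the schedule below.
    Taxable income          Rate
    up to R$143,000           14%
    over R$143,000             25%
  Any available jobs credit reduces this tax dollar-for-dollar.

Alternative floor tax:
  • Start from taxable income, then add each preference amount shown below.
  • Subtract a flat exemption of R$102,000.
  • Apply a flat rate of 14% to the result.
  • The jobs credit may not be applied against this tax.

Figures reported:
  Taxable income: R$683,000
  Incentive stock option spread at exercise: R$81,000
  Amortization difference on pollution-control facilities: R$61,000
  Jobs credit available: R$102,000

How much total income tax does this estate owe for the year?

R$101,220

Alternative floor tax:
  Adjusted income: R$683,000 + R$81,000 + R$61,000 = R$825,000
  Less exemption R$102,000 → base R$723,000
  R$723,000 × 14% = R$101,220

Regular tax:
  R$143,000 × 14% = R$20,020
  R$540,000 × 25% = R$135,000
  → R$155,020
  Less jobs credit R$102,000 → R$53,020

R$101,220 > R$53,020, so the alternative floor tax is the binding amount.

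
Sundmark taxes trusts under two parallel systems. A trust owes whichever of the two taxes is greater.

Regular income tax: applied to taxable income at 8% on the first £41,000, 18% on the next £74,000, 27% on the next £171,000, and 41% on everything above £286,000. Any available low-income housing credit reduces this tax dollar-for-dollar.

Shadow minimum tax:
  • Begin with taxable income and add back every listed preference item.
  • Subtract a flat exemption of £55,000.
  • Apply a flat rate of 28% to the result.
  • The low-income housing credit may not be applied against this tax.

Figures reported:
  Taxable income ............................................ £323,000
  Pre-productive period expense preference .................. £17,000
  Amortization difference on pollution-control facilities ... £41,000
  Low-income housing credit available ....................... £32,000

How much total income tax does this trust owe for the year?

Regular income tax:
  £41,000 × 8% = £3,280
  £74,000 × 18% = £13,320
  £171,000 × 27% = £46,170
  £37,000 × 41% = £15,170
  → £77,940
  Less low-income housing credit £32,000 → £45,940

Shadow minimum tax:
  Adjusted income: £323,000 + £17,000 + £41,000 = £381,000
  Less exemption £55,000 → base £326,000
  £326,000 × 28% = £91,280

£91,280 > £45,940, so the shadow minimum tax is the binding amount.

£91,280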